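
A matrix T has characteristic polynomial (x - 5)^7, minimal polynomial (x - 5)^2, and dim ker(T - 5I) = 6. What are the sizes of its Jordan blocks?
λ = 5: algebraic multiplicity 7 (exponent in χ_T), largest block size 2 (exponent in m_T), 6 blocks (geometric multiplicity). These force block sizes [2, 1, 1, 1, 1, 1].

Jordan blocks: (5, 2), (5, 1), (5, 1), (5, 1), (5, 1), (5, 1)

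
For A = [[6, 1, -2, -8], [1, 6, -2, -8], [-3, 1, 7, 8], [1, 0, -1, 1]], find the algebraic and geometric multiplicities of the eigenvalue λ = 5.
algebraic multiplicity 4, geometric multiplicity 2

The characteristic polynomial is (x - 5)^4, so the factor x - 5 appears with exponent 4: the algebraic multiplicity is 4.

rank(A - 5I) = 2, so the eigenspace has dimension 4 - 2 = 2: the geometric multiplicity is 2.

Since 2 < 4, A is not diagonalizable.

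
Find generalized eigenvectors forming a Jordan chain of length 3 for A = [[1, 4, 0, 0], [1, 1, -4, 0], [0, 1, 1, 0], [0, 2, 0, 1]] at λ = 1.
v_1 = [[1, 0, 0, -1]]^T, v_2 = [[0, 1, 0, 0]]^T, v_3 = [[4, 0, 1, 2]]^T

We seek v_1 ∈ ker((A - I)^3) \ ker((A - I)^2), then set v_{i+1} = (A - I) v_i.

One such chain is v_1 = [[1, 0, 0, -1]]^T, v_2 = [[0, 1, 0, 0]]^T, v_3 = [[4, 0, 1, 2]]^T. Check: (A - I) v_3 = [[0, 0, 0, 0]]^T = 0.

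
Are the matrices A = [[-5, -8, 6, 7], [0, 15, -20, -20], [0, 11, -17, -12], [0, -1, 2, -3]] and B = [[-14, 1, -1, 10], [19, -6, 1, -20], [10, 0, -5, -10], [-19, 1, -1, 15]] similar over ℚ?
No.

Both have characteristic polynomial (x - 5)(x + 5)^3, but the minimal polynomial of A is (x - 5)(x + 5)^3 while the minimal polynomial of B is (x - 5)(x + 5)^2. The minimal polynomial is a similarity invariant, so A and B are not similar.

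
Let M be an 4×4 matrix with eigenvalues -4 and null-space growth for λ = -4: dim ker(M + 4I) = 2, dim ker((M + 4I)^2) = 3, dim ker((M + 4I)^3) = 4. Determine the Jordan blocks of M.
Jordan blocks: (-4, 3), (-4, 1)

λ = -4: successive nullity increments [2, 1, 1] count blocks of size ≥ k; block sizes are [3, 1].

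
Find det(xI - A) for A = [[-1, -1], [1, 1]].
xI - A = [[x + 1, 1], [-1, x - 1]].

Expanding det(xI - A) along the first row:
det(xI - A) = + (x + 1)·det([[x - 1]]) - (1)·det([[-1]]).

Evaluating gives χ_A(x) = x^2.

χ_A(x) = x^2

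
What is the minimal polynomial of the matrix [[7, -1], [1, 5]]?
m_A(x) = (x - 6)^2

The characteristic polynomial factors as (x - 6)^2. The minimal polynomial is ∏(x - λ)^{k_λ} where k_λ is the size of the largest Jordan block at λ.

For λ = 6: rank(A - 6I) = 1, and the largest Jordan block has size 2 (the smallest k with rank((A - 6I)^k) = rank((A - 6I)^(k+1))).

So m_A(x) = (x - 6)^2.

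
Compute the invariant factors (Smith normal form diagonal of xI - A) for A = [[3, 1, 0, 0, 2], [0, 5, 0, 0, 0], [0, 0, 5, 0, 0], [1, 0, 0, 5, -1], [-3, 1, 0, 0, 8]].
x - 5, x - 5, (x - 6)(x - 5)^2

The Jordan structure of A has elementary divisors (x - 5)^2, (x - 5), (x - 5), (x - 6). Arranging the block sizes at each eigenvalue in decreasing order and taking row products gives the invariant factors.

Invariant factors (smallest first, each dividing the next): x - 5, x - 5, (x - 6)(x - 5)^2.

Check: the last factor (x - 6)(x - 5)^2 is the minimal polynomial, and the product (x - 6)(x - 5)^4 is the characteristic polynomial.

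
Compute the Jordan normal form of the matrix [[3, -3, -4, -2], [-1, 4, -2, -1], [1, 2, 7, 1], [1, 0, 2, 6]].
J = [[5, 1, 0, 0], [0, 5, 1, 0], [0, 0, 5, 0], [0, 0, 0, 5]]

The characteristic polynomial is det(xI - A) = (x - 5)^4, so the eigenvalues are 5 (algebraic multiplicity 4).

For λ = 5: rank(A - 5I) = 2, rank((A - 5I)^2) = 1, rank((A - 5I)^3) = 0. The eigenspace has dimension 4 - 2 = 2, so there are 2 Jordan blocks; the rank sequence gives block sizes [3, 1].

Assembling the blocks gives the Jordan form J above.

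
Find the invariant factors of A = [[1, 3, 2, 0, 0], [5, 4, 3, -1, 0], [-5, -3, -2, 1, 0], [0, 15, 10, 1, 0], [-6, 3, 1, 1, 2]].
The Jordan structure of A has elementary divisors (x - 1)^3, (x - 1), (x - 2). Arranging the block sizes at each eigenvalue in decreasing order and taking row products gives the invariant factors.

Invariant factors (smallest first, each dividing the next): x - 1, (x - 2)(x - 1)^3.

Check: the last factor (x - 2)(x - 1)^3 is the minimal polynomial, and the product (x - 2)(x - 1)^4 is the characteristic polynomial.

x - 1, (x - 2)(x - 1)^3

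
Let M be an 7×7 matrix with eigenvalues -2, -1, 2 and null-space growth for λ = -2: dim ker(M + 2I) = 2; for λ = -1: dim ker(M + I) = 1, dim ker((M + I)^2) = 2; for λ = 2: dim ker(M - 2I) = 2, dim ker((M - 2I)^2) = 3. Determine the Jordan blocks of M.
Jordan blocks: (-2, 1), (-2, 1), (-1, 2), (2, 2), (2, 1)

λ = -2: successive nullity increments [2] count blocks of size ≥ k; block sizes are [1, 1].
λ = -1: successive nullity increments [1, 1] count blocks of size ≥ k; block sizes are [2].
λ = 2: successive nullity increments [2, 1] count blocks of size ≥ k; block sizes are [2, 1].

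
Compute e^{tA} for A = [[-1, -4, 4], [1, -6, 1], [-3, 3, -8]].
e^{tA} = [[(4*t + 1)*e^{-5*t}, -4*t*e^{-5*t}, 4*t*e^{-5*t}], [t*e^{-5*t}, (1 - t)*e^{-5*t}, t*e^{-5*t}], [-3*t*e^{-5*t}, 3*t*e^{-5*t}, (1 - 3*t)*e^{-5*t}]]

A has Jordan form J = [[-5, 1, 0], [0, -5, 0], [0, 0, -5]] with A = PJP^{-1}, so e^{tA} = P e^{tJ} P^{-1}.

For a Jordan block J_k(λ), e^{tJ_k(λ)} = e^{λt} · (I + tN + t^2 N^2/2! + ... + t^{k-1} N^{k-1}/(k-1)!) where N is the nilpotent superdiagonal part.

Assembling the blocks and conjugating back gives the entries of e^{tA} as shown above.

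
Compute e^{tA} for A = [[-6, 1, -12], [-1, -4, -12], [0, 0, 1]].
e^{tA} = [[(1 - t)*e^{-5*t}, t*e^{-5*t}, -2*e^{t} + 2*e^{-5*t}], [-t*e^{-5*t}, (t + 1)*e^{-5*t}, -2*e^{t} + 2*e^{-5*t}], [0, 0, e^{t}]]

A has Jordan form J = [[-5, 1, 0], [0, -5, 0], [0, 0, 1]] with A = PJP^{-1}, so e^{tA} = P e^{tJ} P^{-1}.

For a Jordan block J_k(λ), e^{tJ_k(λ)} = e^{λt} · (I + tN + t^2 N^2/2! + ... + t^{k-1} N^{k-1}/(k-1)!) where N is the nilpotent superdiagonal part.

Assembling the blocks and conjugating back gives the entries of e^{tA} as shown above.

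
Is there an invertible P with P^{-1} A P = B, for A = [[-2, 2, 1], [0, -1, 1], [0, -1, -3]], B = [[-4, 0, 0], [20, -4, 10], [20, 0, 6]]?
No.

trace(A) = -6 but trace(B) = -2. The trace is a similarity invariant, so A and B are not similar.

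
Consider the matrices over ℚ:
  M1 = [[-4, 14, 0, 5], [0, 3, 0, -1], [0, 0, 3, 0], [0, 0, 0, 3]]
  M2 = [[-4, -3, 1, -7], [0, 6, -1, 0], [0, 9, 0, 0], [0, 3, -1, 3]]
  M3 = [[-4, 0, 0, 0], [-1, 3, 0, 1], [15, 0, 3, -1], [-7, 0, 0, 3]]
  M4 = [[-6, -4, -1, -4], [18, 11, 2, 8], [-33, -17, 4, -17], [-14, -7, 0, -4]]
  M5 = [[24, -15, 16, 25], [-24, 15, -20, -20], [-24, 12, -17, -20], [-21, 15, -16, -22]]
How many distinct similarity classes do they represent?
Characteristic polynomials: χ_{M1} = (x - 3)^3(x + 4), χ_{M2} = (x - 3)^3(x + 4), χ_{M3} = (x - 3)^3(x + 4), χ_{M4} = (x - 3)^3(x + 4), χ_{M5} = (x - 3)^2(x + 3)^2.

{M1, M2, M3, M4}: invariant factors x - 3, (x - 3)^2(x + 4).

{M5}: invariant factors x - 3, (x - 3)(x + 3)^2.

Matrices are similar if and only if their invariant-factor lists agree; the partition into similarity classes is {M1, M2, M3, M4}, {M5}.

2 classes: {M1, M2, M3, M4}, {M5}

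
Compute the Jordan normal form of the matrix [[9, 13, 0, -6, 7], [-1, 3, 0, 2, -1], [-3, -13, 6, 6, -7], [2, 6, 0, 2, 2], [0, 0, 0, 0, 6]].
J = [[4, 1, 0, 0, 0], [0, 4, 0, 0, 0], [0, 0, 6, 0, 0], [0, 0, 0, 6, 0], [0, 0, 0, 0, 6]]

The characteristic polynomial is det(xI - A) = (x - 6)^3(x - 4)^2, so the eigenvalues are 4 (algebraic multiplicity 2), 6 (algebraic multiplicity 3).

For λ = 4: rank(A - 4I) = 4, rank((A - 4I)^2) = 3. The eigenspace has dimension 5 - 4 = 1, so there is 1 Jordan block; the rank sequence gives block sizes [2].

For λ = 6: rank(A - 6I) = 2. The eigenspace has dimension 5 - 2 = 3, so there are 3 Jordan blocks; the rank sequence gives block sizes [1, 1, 1].

Assembling the blocks gives the Jordan form J above.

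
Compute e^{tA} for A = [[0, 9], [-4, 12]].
A has Jordan form J = [[6, 1], [0, 6]] with A = PJP^{-1}, so e^{tA} = P e^{tJ} P^{-1}.

For a Jordan block J_k(λ), e^{tJ_k(λ)} = e^{λt} · (I + tN + t^2 N^2/2! + ... + t^{k-1} N^{k-1}/(k-1)!) where N is the nilpotent superdiagonal part.

Assembling the blocks and conjugating back gives the entries of e^{tA} as shown above.

e^{tA} = [[(1 - 6*t)*e^{6*t}, 9*t*e^{6*t}], [-4*t*e^{6*t}, (6*t + 1)*e^{6*t}]]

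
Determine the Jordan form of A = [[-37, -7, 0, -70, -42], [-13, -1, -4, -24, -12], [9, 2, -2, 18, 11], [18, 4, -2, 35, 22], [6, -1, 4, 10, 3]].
J = [[-2, 1, 0, 0, 0], [0, -2, 0, 0, 0], [0, 0, -2, 0, 0], [0, 0, 0, -1, 0], [0, 0, 0, 0, 5]]

The characteristic polynomial is det(xI - A) = (x - 5)(x + 1)(x + 2)^3, so the eigenvalues are -2 (algebraic multiplicity 3), -1 (algebraic multiplicity 1), 5 (algebraic multiplicity 1).

For λ = -2: rank(A + 2I) = 3, rank((A + 2I)^2) = 2. The eigenspace has dimension 5 - 3 = 2, so there are 2 Jordan blocks; the rank sequence gives block sizes [2, 1].

For λ = -1: algebraic multiplicity 1 gives one 1×1 block.

For λ = 5: algebraic multiplicity 1 gives one 1×1 block.

Assembling the blocks gives the Jordan form J above.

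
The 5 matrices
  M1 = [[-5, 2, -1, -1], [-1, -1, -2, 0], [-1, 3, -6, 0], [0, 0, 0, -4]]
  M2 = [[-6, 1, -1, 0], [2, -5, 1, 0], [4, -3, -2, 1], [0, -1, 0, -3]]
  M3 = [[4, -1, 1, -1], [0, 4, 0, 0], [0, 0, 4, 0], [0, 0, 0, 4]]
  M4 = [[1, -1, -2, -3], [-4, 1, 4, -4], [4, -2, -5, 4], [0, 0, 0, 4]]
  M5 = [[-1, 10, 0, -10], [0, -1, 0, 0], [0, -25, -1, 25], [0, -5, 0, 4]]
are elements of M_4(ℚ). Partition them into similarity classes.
Characteristic polynomials: χ_{M1} = (x + 4)^4, χ_{M2} = (x + 4)^4, χ_{M3} = (x - 4)^4, χ_{M4} = (x - 4)(x + 1)^3, χ_{M5} = (x - 4)(x + 1)^3.

{M1, M2}: invariant factors x + 4, (x + 4)^3.

{M3}: invariant factors x - 4, x - 4, (x - 4)^2.

{M4}: invariant factors x + 1, (x - 4)(x + 1)^2.

{M5}: invariant factors x + 1, x + 1, (x - 4)(x + 1).

Matrices are similar if and only if their invariant-factor lists agree; the partition into similarity classes is {M1, M2}, {M3}, {M4}, {M5}.

4 classes: {M1, M2}, {M3}, {M4}, {M5}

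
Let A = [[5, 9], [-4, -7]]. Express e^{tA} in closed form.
e^{tA} = [[(6*t + 1)*e^{-t}, 9*t*e^{-t}], [-4*t*e^{-t}, (1 - 6*t)*e^{-t}]]

A has Jordan form J = [[-1, 1], [0, -1]] with A = PJP^{-1}, so e^{tA} = P e^{tJ} P^{-1}.

For a Jordan block J_k(λ), e^{tJ_k(λ)} = e^{λt} · (I + tN + t^2 N^2/2! + ... + t^{k-1} N^{k-1}/(k-1)!) where N is the nilpotent superdiagonal part.

Assembling the blocks and conjugating back gives the entries of e^{tA} as shown above.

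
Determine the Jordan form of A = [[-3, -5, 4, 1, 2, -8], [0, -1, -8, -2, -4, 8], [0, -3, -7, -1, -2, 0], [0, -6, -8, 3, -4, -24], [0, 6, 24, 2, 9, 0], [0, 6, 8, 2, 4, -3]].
The characteristic polynomial is det(xI - A) = (x - 5)^2(x + 3)^4, so the eigenvalues are -3 (algebraic multiplicity 4), 5 (algebraic multiplicity 2).

For λ = -3: rank(A + 3I) = 3, rank((A + 3I)^2) = 2. The eigenspace has dimension 6 - 3 = 3, so there are 3 Jordan blocks; the rank sequence gives block sizes [2, 1, 1].

For λ = 5: rank(A - 5I) = 4. The eigenspace has dimension 6 - 4 = 2, so there are 2 Jordan blocks; the rank sequence gives block sizes [1, 1].

Assembling the blocks gives the Jordan form J above.

J = [[-3, 1, 0, 0, 0, 0], [0, -3, 0, 0, 0, 0], [0, 0, -3, 0, 0, 0], [0, 0, 0, -3, 0, 0], [0, 0, 0, 0, 5, 0], [0, 0, 0, 0, 0, 5]]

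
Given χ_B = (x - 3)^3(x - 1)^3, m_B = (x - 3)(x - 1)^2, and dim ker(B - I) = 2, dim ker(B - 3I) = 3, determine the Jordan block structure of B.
Jordan blocks: (1, 2), (1, 1), (3, 1), (3, 1), (3, 1)

λ = 1: algebraic multiplicity 3 (exponent in χ_B), largest block size 2 (exponent in m_B), 2 blocks (geometric multiplicity). These force block sizes [2, 1].
λ = 3: algebraic multiplicity 3 (exponent in χ_B), largest block size 1 (exponent in m_B), 3 blocks (geometric multiplicity). These force block sizes [1, 1, 1].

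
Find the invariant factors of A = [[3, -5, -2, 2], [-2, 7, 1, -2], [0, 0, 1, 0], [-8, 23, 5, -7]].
x - 1, (x - 1)^3

The Jordan structure of A has elementary divisors (x - 1)^3, (x - 1). Arranging the block sizes at each eigenvalue in decreasing order and taking row products gives the invariant factors.

Invariant factors (smallest first, each dividing the next): x - 1, (x - 1)^3.

Check: the last factor (x - 1)^3 is the minimal polynomial, and the product (x - 1)^4 is the characteristic polynomial.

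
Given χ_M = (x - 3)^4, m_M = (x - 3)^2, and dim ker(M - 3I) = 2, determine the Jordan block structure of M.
Jordan blocks: (3, 2), (3, 2)

λ = 3: algebraic multiplicity 4 (exponent in χ_M), largest block size 2 (exponent in m_M), 2 blocks (geometric multiplicity). These force block sizes [2, 2].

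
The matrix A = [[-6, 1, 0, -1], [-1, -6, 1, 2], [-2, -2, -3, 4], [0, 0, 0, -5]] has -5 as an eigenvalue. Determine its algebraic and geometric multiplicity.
algebraic multiplicity 4, geometric multiplicity 2

The characteristic polynomial is (x + 5)^4, so the factor x + 5 appears with exponent 4: the algebraic multiplicity is 4.

rank(A + 5I) = 2, so the eigenspace has dimension 4 - 2 = 2: the geometric multiplicity is 2.

Since 2 < 4, A is not diagonalizable.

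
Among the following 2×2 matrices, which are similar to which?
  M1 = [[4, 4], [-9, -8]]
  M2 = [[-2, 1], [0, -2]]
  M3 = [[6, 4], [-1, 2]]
2 classes: {M1, M2}, {M3}

Characteristic polynomials: χ_{M1} = (x + 2)^2, χ_{M2} = (x + 2)^2, χ_{M3} = (x - 4)^2.

{M1, M2}: invariant factors (x + 2)^2.

{M3}: invariant factors (x - 4)^2.

Matrices are similar if and only if their invariant-factor lists agree; the partition into similarity classes is {M1, M2}, {M3}.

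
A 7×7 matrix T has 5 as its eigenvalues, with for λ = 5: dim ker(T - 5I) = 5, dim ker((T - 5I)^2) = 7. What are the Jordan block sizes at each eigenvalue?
λ = 5: successive nullity increments [5, 2] count blocks of size ≥ k; block sizes are [2, 2, 1, 1, 1].

Jordan blocks: (5, 2), (5, 2), (5, 1), (5, 1), (5, 1)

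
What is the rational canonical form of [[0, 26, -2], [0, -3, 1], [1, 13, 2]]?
R = [[0, 0, 20], [1, 0, 17], [0, 1, -1]]

The invariant factors of A (the non-unit diagonal entries of the Smith normal form of xI - A over ℚ[x]) are (x + 4)(x^2 - 3x - 5), each dividing the next. The characteristic polynomial is their product, (x + 4)(x^2 - 3x - 5).

The rational canonical form is the block-diagonal matrix of companion matrices C(f_i):
R = [[0, 0, 20], [1, 0, 17], [0, 1, -1]].

Note the characteristic polynomial does not split into linear factors over ℚ, so A has no Jordan form over ℚ; the rational canonical form exists over any field.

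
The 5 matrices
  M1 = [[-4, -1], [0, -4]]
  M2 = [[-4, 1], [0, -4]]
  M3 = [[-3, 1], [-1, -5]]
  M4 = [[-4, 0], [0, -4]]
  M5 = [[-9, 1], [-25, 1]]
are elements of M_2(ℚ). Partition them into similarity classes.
2 classes: {M1, M2, M3, M5}, {M4}

Characteristic polynomials: χ_{M1} = (x + 4)^2, χ_{M2} = (x + 4)^2, χ_{M3} = (x + 4)^2, χ_{M4} = (x + 4)^2, χ_{M5} = (x + 4)^2.

{M1, M2, M3, M5}: invariant factors (x + 4)^2.

{M4}: invariant factors x + 4, x + 4.

Matrices are similar if and only if their invariant-factor lists agree; the partition into similarity classes is {M1, M2, M3, M5}, {M4}.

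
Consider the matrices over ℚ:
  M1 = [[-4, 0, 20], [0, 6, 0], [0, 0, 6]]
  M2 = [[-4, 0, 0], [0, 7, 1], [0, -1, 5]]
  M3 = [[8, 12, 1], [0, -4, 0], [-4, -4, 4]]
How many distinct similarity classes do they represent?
2 classes: {M1}, {M2, M3}

Characteristic polynomials: χ_{M1} = (x - 6)^2(x + 4), χ_{M2} = (x - 6)^2(x + 4), χ_{M3} = (x - 6)^2(x + 4).

{M1}: invariant factors x - 6, (x - 6)(x + 4).

{M2, M3}: invariant factors (x - 6)^2(x + 4).

Matrices are similar if and only if their invariant-factor lists agree; the partition into similarity classes is {M1}, {M2, M3}.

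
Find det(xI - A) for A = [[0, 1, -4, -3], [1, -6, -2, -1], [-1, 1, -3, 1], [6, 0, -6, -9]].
xI - A = [[x, -1, 4, 3], [-1, x + 6, 2, 1], [1, -1, x + 3, -1], [-6, 0, 6, x + 9]].

Expanding det(xI - A) along the first row:
det(xI - A) = + (x)·det([[x + 6, 2, 1], [-1, x + 3, -1], [0, 6, x + 9]]) - (-1)·det([[-1, 2, 1], [1, x + 3, -1], [-6, 6, x + 9]]) + (4)·det([[-1, x + 6, 1], [1, -1, -1], [-6, 0, x + 9]]) - (3)·det([[-1, x + 6, 2], [1, -1, x + 3], [-6, 0, 6]]).

Evaluating gives χ_A(x) = x^4 + 18x^3 + 120x^2 + 350x + 375 = (x + 3)(x + 5)^3.

χ_A(x) = (x + 3)(x + 5)^3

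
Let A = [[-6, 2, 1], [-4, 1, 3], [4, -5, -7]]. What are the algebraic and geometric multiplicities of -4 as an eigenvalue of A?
The characteristic polynomial is (x + 4)^3, so the factor x + 4 appears with exponent 3: the algebraic multiplicity is 3.

rank(A + 4I) = 2, so the eigenspace has dimension 3 - 2 = 1: the geometric multiplicity is 1.

Since 1 < 3, A is not diagonalizable.

algebraic multiplicity 3, geometric multiplicity 1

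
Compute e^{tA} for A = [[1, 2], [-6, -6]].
A has Jordan form J = [[-3, 0], [0, -2]] with A = PJP^{-1}, so e^{tA} = P e^{tJ} P^{-1}.

For a Jordan block J_k(λ), e^{tJ_k(λ)} = e^{λt} · (I + tN + t^2 N^2/2! + ... + t^{k-1} N^{k-1}/(k-1)!) where N is the nilpotent superdiagonal part.

Assembling the blocks and conjugating back gives the entries of e^{tA} as shown above.

e^{tA} = [[(4*e^{t} - 3)*e^{-3*t}, (2*e^{t} - 2)*e^{-3*t}], [6*(1 - e^{t})*e^{-3*t}, (4 - 3*e^{t})*e^{-3*t}]]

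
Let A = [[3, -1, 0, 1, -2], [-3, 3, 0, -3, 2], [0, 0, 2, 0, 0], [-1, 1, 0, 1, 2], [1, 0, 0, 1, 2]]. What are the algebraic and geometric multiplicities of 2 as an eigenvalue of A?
algebraic multiplicity 4, geometric multiplicity 3

The characteristic polynomial is (x - 3)(x - 2)^4, so the factor x - 2 appears with exponent 4: the algebraic multiplicity is 4.

rank(A - 2I) = 2, so the eigenspace has dimension 5 - 2 = 3: the geometric multiplicity is 3.

Since 3 < 4, A is not diagonalizable.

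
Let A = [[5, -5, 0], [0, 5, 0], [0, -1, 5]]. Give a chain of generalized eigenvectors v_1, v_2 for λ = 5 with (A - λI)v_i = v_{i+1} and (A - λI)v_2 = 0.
v_1 = [[4, 1, 2]]^T, v_2 = [[-5, 0, -1]]^T

We seek v_1 ∈ ker((A - 5I)^2) \ ker(A - 5I), then set v_{i+1} = (A - 5I) v_i.

One such chain is v_1 = [[4, 1, 2]]^T, v_2 = [[-5, 0, -1]]^T. Check: (A - 5I) v_2 = [[0, 0, 0]]^T = 0.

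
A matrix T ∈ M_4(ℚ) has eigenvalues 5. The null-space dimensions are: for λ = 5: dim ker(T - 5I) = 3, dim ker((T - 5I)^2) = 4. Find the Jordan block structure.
Jordan blocks: (5, 2), (5, 1), (5, 1)

λ = 5: successive nullity increments [3, 1] count blocks of size ≥ k; block sizes are [2, 1, 1].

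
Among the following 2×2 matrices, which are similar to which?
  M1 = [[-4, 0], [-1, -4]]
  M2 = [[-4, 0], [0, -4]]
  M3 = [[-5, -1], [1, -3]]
2 classes: {M1, M3}, {M2}

Characteristic polynomials: χ_{M1} = (x + 4)^2, χ_{M2} = (x + 4)^2, χ_{M3} = (x + 4)^2.

{M1, M3}: invariant factors (x + 4)^2.

{M2}: invariant factors x + 4, x + 4.

Matrices are similar if and only if their invariant-factor lists agree; the partition into similarity classes is {M1, M3}, {M2}.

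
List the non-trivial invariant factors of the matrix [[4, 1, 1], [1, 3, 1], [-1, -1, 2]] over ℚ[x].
The Jordan structure of A has elementary divisors (x - 3)^3. Arranging the block sizes at each eigenvalue in decreasing order and taking row products gives the invariant factors.

Invariant factors (smallest first, each dividing the next): (x - 3)^3.

Check: the last factor (x - 3)^3 is the minimal polynomial, and the product (x - 3)^3 is the characteristic polynomial.

(x - 3)^3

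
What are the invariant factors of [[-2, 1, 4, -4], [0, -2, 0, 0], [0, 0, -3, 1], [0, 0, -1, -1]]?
The Jordan structure of A has elementary divisors (x + 2)^2, (x + 2)^2. Arranging the block sizes at each eigenvalue in decreasing order and taking row products gives the invariant factors.

Invariant factors (smallest first, each dividing the next): (x + 2)^2, (x + 2)^2.

Check: the last factor (x + 2)^2 is the minimal polynomial, and the product (x + 2)^4 is the characteristic polynomial.

(x + 2)^2, (x + 2)^2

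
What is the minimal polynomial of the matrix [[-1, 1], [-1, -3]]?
The characteristic polynomial factors as (x + 2)^2. The minimal polynomial is ∏(x - λ)^{k_λ} where k_λ is the size of the largest Jordan block at λ.

For λ = -2: rank(A + 2I) = 1, and the largest Jordan block has size 2 (the smallest k with rank((A + 2I)^k) = rank((A + 2I)^(k+1))).

So m_A(x) = (x + 2)^2.

m_A(x) = (x + 2)^2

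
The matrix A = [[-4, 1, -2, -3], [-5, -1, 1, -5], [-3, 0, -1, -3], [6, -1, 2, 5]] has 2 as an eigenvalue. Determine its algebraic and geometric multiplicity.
algebraic multiplicity 1, geometric multiplicity 1

The characteristic polynomial is (x - 2)(x + 1)^3, so the factor x - 2 appears with exponent 1: the algebraic multiplicity is 1.

rank(A - 2I) = 3, so the eigenspace has dimension 4 - 3 = 1: the geometric multiplicity is 1.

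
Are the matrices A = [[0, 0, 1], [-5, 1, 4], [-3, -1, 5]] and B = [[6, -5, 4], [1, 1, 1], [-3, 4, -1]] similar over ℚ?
Yes.

Two matrices over a field are similar if and only if they have the same invariant factors.

Both A and B have characteristic polynomial (x - 2)^3 and minimal polynomial (x - 2)^3. Computing further, both have invariant factors (x - 2)^3. Hence A and B are similar.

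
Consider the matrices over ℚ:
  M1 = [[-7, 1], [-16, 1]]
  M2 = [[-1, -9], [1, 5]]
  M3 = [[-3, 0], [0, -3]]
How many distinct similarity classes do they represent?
Characteristic polynomials: χ_{M1} = (x + 3)^2, χ_{M2} = (x - 2)^2, χ_{M3} = (x + 3)^2.

{M1}: invariant factors (x + 3)^2.

{M2}: invariant factors (x - 2)^2.

{M3}: invariant factors x + 3, x + 3.

Matrices are similar if and only if their invariant-factor lists agree; the partition into similarity classes is {M1}, {M2}, {M3}.

3 classes: {M1}, {M2}, {M3}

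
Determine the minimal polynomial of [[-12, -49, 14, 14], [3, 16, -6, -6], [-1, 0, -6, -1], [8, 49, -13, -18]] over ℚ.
The characteristic polynomial factors as (x + 5)^4. The minimal polynomial is ∏(x - λ)^{k_λ} where k_λ is the size of the largest Jordan block at λ.

For λ = -5: rank(A + 5I) = 2, and the largest Jordan block has size 2 (the smallest k with rank((A + 5I)^k) = rank((A + 5I)^(k+1))).

So m_A(x) = (x + 5)^2.

m_A(x) = (x + 5)^2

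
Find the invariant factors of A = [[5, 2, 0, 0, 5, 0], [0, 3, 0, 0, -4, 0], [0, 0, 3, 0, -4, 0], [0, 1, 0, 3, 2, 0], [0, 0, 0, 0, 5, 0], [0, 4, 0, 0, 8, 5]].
(x - 5)(x - 3), (x - 5)^2(x - 3)^2

The Jordan structure of A has elementary divisors (x - 3)^2, (x - 3), (x - 5)^2, (x - 5). Arranging the block sizes at each eigenvalue in decreasing order and taking row products gives the invariant factors.

Invariant factors (smallest first, each dividing the next): (x - 5)(x - 3), (x - 5)^2(x - 3)^2.

Check: the last factor (x - 5)^2(x - 3)^2 is the minimal polynomial, and the product (x - 5)^3(x - 3)^3 is the characteristic polynomial.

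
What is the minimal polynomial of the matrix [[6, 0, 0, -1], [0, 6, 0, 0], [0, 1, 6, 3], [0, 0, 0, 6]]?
The characteristic polynomial factors as (x - 6)^4. The minimal polynomial is ∏(x - λ)^{k_λ} where k_λ is the size of the largest Jordan block at λ.

For λ = 6: rank(A - 6I) = 2, and the largest Jordan block has size 2 (the smallest k with rank((A - 6I)^k) = rank((A - 6I)^(k+1))).

So m_A(x) = (x - 6)^2.

m_A(x) = (x - 6)^2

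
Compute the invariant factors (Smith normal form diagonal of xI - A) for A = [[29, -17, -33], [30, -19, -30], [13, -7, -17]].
(x - 1)(x + 4)^2

The Jordan structure of A has elementary divisors (x + 4)^2, (x - 1). Arranging the block sizes at each eigenvalue in decreasing order and taking row products gives the invariant factors.

Invariant factors (smallest first, each dividing the next): (x - 1)(x + 4)^2.

Check: the last factor (x - 1)(x + 4)^2 is the minimal polynomial, and the product (x - 1)(x + 4)^2 is the characteristic polynomial.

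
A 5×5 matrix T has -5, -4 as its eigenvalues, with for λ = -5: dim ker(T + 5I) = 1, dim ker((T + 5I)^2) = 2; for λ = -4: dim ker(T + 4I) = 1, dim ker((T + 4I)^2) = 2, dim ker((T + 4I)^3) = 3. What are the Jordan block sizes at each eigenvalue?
Jordan blocks: (-5, 2), (-4, 3)

λ = -5: successive nullity increments [1, 1] count blocks of size ≥ k; block sizes are [2].
λ = -4: successive nullity increments [1, 1, 1] count blocks of size ≥ k; block sizes are [3].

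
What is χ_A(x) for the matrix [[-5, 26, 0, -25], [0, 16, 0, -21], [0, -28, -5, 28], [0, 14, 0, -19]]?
χ_A(x) = (x - 2)(x + 5)^3

xI - A = [[x + 5, -26, 0, 25], [0, x - 16, 0, 21], [0, 28, x + 5, -28], [0, -14, 0, x + 19]].

Expanding det(xI - A) along the first row:
det(xI - A) = + (x + 5)·det([[x - 16, 0, 21], [28, x + 5, -28], [-14, 0, x + 19]]) - (-26)·det([[0, 0, 21], [0, x + 5, -28], [0, 0, x + 19]]) + (0)·det([[0, x - 16, 21], [0, 28, -28], [0, -14, x + 19]]) - (25)·det([[0, x - 16, 0], [0, 28, x + 5], [0, -14, 0]]).

Evaluating gives χ_A(x) = x^4 + 13x^3 + 45x^2 - 25x - 250 = (x - 2)(x + 5)^3.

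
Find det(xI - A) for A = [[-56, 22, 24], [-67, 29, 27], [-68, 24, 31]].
χ_A(x) = (x - 3)^2(x + 2)

xI - A = [[x + 56, -22, -24], [67, x - 29, -27], [68, -24, x - 31]].

Expanding det(xI - A) along the first row:
det(xI - A) = + (x + 56)·det([[x - 29, -27], [-24, x - 31]]) - (-22)·det([[67, -27], [68, x - 31]]) + (-24)·det([[67, x - 29], [68, -24]]).

Evaluating gives χ_A(x) = x^3 - 4x^2 - 3x + 18 = (x - 3)^2(x + 2).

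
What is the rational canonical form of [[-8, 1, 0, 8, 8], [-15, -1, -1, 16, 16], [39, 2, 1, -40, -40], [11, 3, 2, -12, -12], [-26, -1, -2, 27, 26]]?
R = [[0, 0, 0, 0, 32], [1, 0, 0, 0, 16], [0, 1, 0, 0, -24], [0, 0, 1, 0, -4], [0, 0, 0, 1, 6]]

The invariant factors of A (the non-unit diagonal entries of the Smith normal form of xI - A over ℚ[x]) are (x - 2)(x^2 - 2x - 4)^2, each dividing the next. The characteristic polynomial is their product, (x - 2)(x^2 - 2x - 4)^2.

The rational canonical form is the block-diagonal matrix of companion matrices C(f_i):
R = [[0, 0, 0, 0, 32], [1, 0, 0, 0, 16], [0, 1, 0, 0, -24], [0, 0, 1, 0, -4], [0, 0, 0, 1, 6]].

Note the characteristic polynomial does not split into linear factors over ℚ, so A has no Jordan form over ℚ; the rational canonical form exists over any field.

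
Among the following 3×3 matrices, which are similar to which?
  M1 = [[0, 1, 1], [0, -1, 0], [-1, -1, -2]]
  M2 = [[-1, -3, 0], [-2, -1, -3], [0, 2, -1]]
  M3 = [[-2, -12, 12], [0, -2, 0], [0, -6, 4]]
3 classes: {M1}, {M2}, {M3}

Characteristic polynomials: χ_{M1} = (x + 1)^3, χ_{M2} = (x + 1)^3, χ_{M3} = (x - 4)(x + 2)^2.

{M1}: invariant factors x + 1, (x + 1)^2.

{M2}: invariant factors (x + 1)^3.

{M3}: invariant factors x + 2, (x - 4)(x + 2).

Matrices are similar if and only if their invariant-factor lists agree; the partition into similarity classes is {M1}, {M2}, {M3}.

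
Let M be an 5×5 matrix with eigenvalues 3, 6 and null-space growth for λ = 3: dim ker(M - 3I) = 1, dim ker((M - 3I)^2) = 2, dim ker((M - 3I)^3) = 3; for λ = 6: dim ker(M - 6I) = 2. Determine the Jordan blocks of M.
Jordan blocks: (3, 3), (6, 1), (6, 1)

λ = 3: successive nullity increments [1, 1, 1] count blocks of size ≥ k; block sizes are [3].
λ = 6: successive nullity increments [2] count blocks of size ≥ k; block sizes are [1, 1].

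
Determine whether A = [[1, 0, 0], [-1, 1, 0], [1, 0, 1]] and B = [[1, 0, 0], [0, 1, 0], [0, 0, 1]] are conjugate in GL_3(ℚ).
No.

Both have characteristic polynomial (x - 1)^3, but the minimal polynomial of A is (x - 1)^2 while the minimal polynomial of B is x - 1. The minimal polynomial is a similarity invariant, so A and B are not similar.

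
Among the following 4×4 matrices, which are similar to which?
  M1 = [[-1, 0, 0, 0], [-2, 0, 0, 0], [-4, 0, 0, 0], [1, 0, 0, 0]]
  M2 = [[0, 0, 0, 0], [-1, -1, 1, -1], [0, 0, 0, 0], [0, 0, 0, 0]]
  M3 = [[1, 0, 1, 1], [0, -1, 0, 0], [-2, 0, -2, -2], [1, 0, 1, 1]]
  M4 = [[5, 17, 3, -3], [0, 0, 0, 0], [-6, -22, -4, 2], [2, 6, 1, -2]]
Characteristic polynomials: χ_{M1} = x^3(x + 1), χ_{M2} = x^3(x + 1), χ_{M3} = x^3(x + 1), χ_{M4} = x^3(x + 1).

{M1, M2}: invariant factors x, x, x(x + 1).

{M3, M4}: invariant factors x, x^2(x + 1).

Matrices are similar if and only if their invariant-factor lists agree; the partition into similarity classes is {M1, M2}, {M3, M4}.

2 classes: {M1, M2}, {M3, M4}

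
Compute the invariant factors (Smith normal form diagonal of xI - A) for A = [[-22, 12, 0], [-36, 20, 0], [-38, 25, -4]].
(x - 2)(x + 4)^2

The Jordan structure of A has elementary divisors (x + 4)^2, (x - 2). Arranging the block sizes at each eigenvalue in decreasing order and taking row products gives the invariant factors.

Invariant factors (smallest first, each dividing the next): (x - 2)(x + 4)^2.

Check: the last factor (x - 2)(x + 4)^2 is the minimal polynomial, and the product (x - 2)(x + 4)^2 is the characteristic polynomial.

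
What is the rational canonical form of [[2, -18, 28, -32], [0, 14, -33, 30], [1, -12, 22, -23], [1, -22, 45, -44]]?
The invariant factors of A (the non-unit diagonal entries of the Smith normal form of xI - A over ℚ[x]) are (x + 1)^2(x^2 + 4x + 2), each dividing the next. The characteristic polynomial is their product, (x + 1)^2(x^2 + 4x + 2).

The rational canonical form is the block-diagonal matrix of companion matrices C(f_i):
R = [[0, 0, 0, -2], [1, 0, 0, -8], [0, 1, 0, -11], [0, 0, 1, -6]].

Note the characteristic polynomial does not split into linear factors over ℚ, so A has no Jordan form over ℚ; the rational canonical form exists over any field.

R = [[0, 0, 0, -2], [1, 0, 0, -8], [0, 1, 0, -11], [0, 0, 1, -6]]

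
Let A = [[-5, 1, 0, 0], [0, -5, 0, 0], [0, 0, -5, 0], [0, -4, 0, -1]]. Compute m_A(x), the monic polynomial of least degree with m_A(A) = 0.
The characteristic polynomial factors as (x + 1)(x + 5)^3. The minimal polynomial is ∏(x - λ)^{k_λ} where k_λ is the size of the largest Jordan block at λ.

For λ = -5: rank(A + 5I) = 2, and the largest Jordan block has size 2 (the smallest k with rank((A + 5I)^k) = rank((A + 5I)^(k+1))).
For λ = -1: rank(A + I) = 3, and the largest Jordan block has size 1 (the smallest k with rank((A + I)^k) = rank((A + I)^(k+1))).

So m_A(x) = (x + 1)(x + 5)^2.

m_A(x) = (x + 1)(x + 5)^2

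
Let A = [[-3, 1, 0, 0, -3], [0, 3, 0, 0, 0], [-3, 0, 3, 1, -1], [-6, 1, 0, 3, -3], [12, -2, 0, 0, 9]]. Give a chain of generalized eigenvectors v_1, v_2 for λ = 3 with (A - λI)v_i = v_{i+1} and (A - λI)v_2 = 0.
We seek v_1 ∈ ker((A - 3I)^2) \ ker(A - 3I), then set v_{i+1} = (A - 3I) v_i.

One such chain is v_1 = [[0, 1, 1, -1, 0]]^T, v_2 = [[1, 0, -1, 1, -2]]^T. Check: (A - 3I) v_2 = [[0, 0, 0, 0, 0]]^T = 0.

v_1 = [[0, 1, 1, -1, 0]]^T, v_2 = [[1, 0, -1, 1, -2]]^T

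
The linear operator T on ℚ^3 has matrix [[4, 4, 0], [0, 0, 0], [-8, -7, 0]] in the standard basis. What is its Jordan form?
J = [[0, 1, 0], [0, 0, 0], [0, 0, 4]]

The characteristic polynomial is det(xI - A) = x^2(x - 4), so the eigenvalues are 0 (algebraic multiplicity 2), 4 (algebraic multiplicity 1).

For λ = 0: rank(A) = 2, rank(A^2) = 1. The eigenspace has dimension 3 - 2 = 1, so there is 1 Jordan block; the rank sequence gives block sizes [2].

For λ = 4: algebraic multiplicity 1 gives one 1×1 block.

Assembling the blocks gives the Jordan form J above.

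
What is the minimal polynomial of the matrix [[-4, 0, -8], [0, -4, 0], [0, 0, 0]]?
The characteristic polynomial factors as x(x + 4)^2. The minimal polynomial is ∏(x - λ)^{k_λ} where k_λ is the size of the largest Jordan block at λ.

For λ = -4: rank(A + 4I) = 1, and the largest Jordan block has size 1 (the smallest k with rank((A + 4I)^k) = rank((A + 4I)^(k+1))).
For λ = 0: rank(A) = 2, and the largest Jordan block has size 1 (the smallest k with rank(A^k) = rank(A^(k+1))).

So m_A(x) = x(x + 4).

m_A(x) = x(x + 4)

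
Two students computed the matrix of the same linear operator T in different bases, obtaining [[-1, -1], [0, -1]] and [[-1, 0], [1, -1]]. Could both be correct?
Yes.

Two matrices over a field are similar if and only if they have the same invariant factors.

Both A and B have characteristic polynomial (x + 1)^2 and minimal polynomial (x + 1)^2. Computing further, both have invariant factors (x + 1)^2. Hence A and B are similar.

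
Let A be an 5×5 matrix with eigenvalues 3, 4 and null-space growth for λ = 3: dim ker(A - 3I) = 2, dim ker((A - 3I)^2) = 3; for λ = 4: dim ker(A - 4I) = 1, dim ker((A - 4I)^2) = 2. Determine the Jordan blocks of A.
λ = 3: successive nullity increments [2, 1] count blocks of size ≥ k; block sizes are [2, 1].
λ = 4: successive nullity increments [1, 1] count blocks of size ≥ k; block sizes are [2].

Jordan blocks: (3, 2), (3, 1), (4, 2)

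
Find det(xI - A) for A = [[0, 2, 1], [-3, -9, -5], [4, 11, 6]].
xI - A = [[x, -2, -1], [3, x + 9, 5], [-4, -11, x - 6]].

Expanding det(xI - A) along the first row:
det(xI - A) = + (x)·det([[x + 9, 5], [-11, x - 6]]) - (-2)·det([[3, 5], [-4, x - 6]]) + (-1)·det([[3, x + 9], [-4, -11]]).

Evaluating gives χ_A(x) = x^3 + 3x^2 + 3x + 1 = (x + 1)^3.

χ_A(x) = (x + 1)^3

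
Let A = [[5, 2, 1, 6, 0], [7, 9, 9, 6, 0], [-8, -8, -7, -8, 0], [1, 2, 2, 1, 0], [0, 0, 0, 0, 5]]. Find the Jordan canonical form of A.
J = [[1, 1, 0, 0, 0], [0, 1, 1, 0, 0], [0, 0, 1, 0, 0], [0, 0, 0, 5, 0], [0, 0, 0, 0, 5]]

The characteristic polynomial is det(xI - A) = (x - 5)^2(x - 1)^3, so the eigenvalues are 1 (algebraic multiplicity 3), 5 (algebraic multiplicity 2).

For λ = 1: rank(A - I) = 4, rank((A - I)^2) = 3, rank((A - I)^3) = 2. The eigenspace has dimension 5 - 4 = 1, so there is 1 Jordan block; the rank sequence gives block sizes [3].

For λ = 5: rank(A - 5I) = 3. The eigenspace has dimension 5 - 3 = 2, so there are 2 Jordan blocks; the rank sequence gives block sizes [1, 1].

Assembling the blocks gives the Jordan form J above.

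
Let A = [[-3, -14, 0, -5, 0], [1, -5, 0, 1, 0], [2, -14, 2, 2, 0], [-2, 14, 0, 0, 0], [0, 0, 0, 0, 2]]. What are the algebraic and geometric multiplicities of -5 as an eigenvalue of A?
algebraic multiplicity 2, geometric multiplicity 1

The characteristic polynomial is (x - 2)^3(x + 5)^2, so the factor x + 5 appears with exponent 2: the algebraic multiplicity is 2.

rank(A + 5I) = 4, so the eigenspace has dimension 5 - 4 = 1: the geometric multiplicity is 1.

Since 1 < 2, A is not diagonalizable.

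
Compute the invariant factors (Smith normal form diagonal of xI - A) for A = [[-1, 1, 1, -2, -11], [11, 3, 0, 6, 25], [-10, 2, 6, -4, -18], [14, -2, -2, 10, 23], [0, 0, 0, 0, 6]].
(x - 6)^2(x - 4)^3

The Jordan structure of A has elementary divisors (x - 4)^3, (x - 6)^2. Arranging the block sizes at each eigenvalue in decreasing order and taking row products gives the invariant factors.

Invariant factors (smallest first, each dividing the next): (x - 6)^2(x - 4)^3.

Check: the last factor (x - 6)^2(x - 4)^3 is the minimal polynomial, and the product (x - 6)^2(x - 4)^3 is the characteristic polynomial.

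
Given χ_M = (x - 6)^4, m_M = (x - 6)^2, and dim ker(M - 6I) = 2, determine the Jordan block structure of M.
λ = 6: algebraic multiplicity 4 (exponent in χ_M), largest block size 2 (exponent in m_M), 2 blocks (geometric multiplicity). These force block sizes [2, 2].

Jordan blocks: (6, 2), (6, 2)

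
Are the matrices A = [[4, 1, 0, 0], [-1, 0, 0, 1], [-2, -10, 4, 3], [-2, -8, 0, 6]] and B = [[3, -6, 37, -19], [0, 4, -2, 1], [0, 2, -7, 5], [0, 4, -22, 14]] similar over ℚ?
Yes.

Two matrices over a field are similar if and only if they have the same invariant factors.

Both A and B have characteristic polynomial (x - 4)^2(x - 3)^2 and minimal polynomial (x - 4)^2(x - 3)^2. Computing further, both have invariant factors (x - 4)^2(x - 3)^2. Hence A and B are similar.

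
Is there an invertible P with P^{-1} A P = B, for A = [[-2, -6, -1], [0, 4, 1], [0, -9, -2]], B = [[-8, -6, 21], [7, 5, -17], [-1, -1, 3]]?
Two matrices over a field are similar if and only if they have the same invariant factors.

Both A and B have characteristic polynomial (x - 1)^2(x + 2) and minimal polynomial (x - 1)^2(x + 2). Computing further, both have invariant factors (x - 1)^2(x + 2). Hence A and B are similar.

Yes.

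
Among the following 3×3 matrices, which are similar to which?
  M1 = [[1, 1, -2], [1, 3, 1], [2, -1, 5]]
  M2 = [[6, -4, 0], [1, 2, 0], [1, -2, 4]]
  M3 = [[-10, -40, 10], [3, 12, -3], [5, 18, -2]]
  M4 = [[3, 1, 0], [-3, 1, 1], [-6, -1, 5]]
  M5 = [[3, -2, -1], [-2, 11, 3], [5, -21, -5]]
3 classes: {M1, M4, M5}, {M2}, {M3}

Characteristic polynomials: χ_{M1} = (x - 3)^3, χ_{M2} = (x - 4)^3, χ_{M3} = x^3, χ_{M4} = (x - 3)^3, χ_{M5} = (x - 3)^3.

{M1, M4, M5}: invariant factors (x - 3)^3.

{M2}: invariant factors x - 4, (x - 4)^2.

{M3}: invariant factors x^3.

Matrices are similar if and only if their invariant-factor lists agree; the partition into similarity classes is {M1, M4, M5}, {M2}, {M3}.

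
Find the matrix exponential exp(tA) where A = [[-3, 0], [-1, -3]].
A has Jordan form J = [[-3, 1], [0, -3]] with A = PJP^{-1}, so e^{tA} = P e^{tJ} P^{-1}.

For a Jordan block J_k(λ), e^{tJ_k(λ)} = e^{λt} · (I + tN + t^2 N^2/2! + ... + t^{k-1} N^{k-1}/(k-1)!) where N is the nilpotent superdiagonal part.

Assembling the blocks and conjugating back gives the entries of e^{tA} as shown above.

e^{tA} = [[e^{-3*t}, 0], [-t*e^{-3*t}, e^{-3*t}]]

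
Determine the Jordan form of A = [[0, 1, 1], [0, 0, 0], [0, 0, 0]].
The characteristic polynomial is det(xI - A) = x^3, so the eigenvalues are 0 (algebraic multiplicity 3).

For λ = 0: rank(A) = 1, rank(A^2) = 0. The eigenspace has dimension 3 - 1 = 2, so there are 2 Jordan blocks; the rank sequence gives block sizes [2, 1].

Assembling the blocks gives the Jordan form J above.

J = [[0, 1, 0], [0, 0, 0], [0, 0, 0]]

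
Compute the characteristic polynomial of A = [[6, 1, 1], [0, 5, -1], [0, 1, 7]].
xI - A = [[x - 6, -1, -1], [0, x - 5, 1], [0, -1, x - 7]].

Expanding det(xI - A) along the first row:
det(xI - A) = + (x - 6)·det([[x - 5, 1], [-1, x - 7]]) - (-1)·det([[0, 1], [0, x - 7]]) + (-1)·det([[0, x - 5], [0, -1]]).

Evaluating gives χ_A(x) = x^3 - 18x^2 + 108x - 216 = (x - 6)^3.

χ_A(x) = (x - 6)^3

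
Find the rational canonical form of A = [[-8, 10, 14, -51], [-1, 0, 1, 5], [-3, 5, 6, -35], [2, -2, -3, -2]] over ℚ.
R = [[0, 0, 0, -9], [1, 0, 0, -12], [0, 1, 0, -10], [0, 0, 1, -4]]

The invariant factors of A (the non-unit diagonal entries of the Smith normal form of xI - A over ℚ[x]) are (x^2 + 2x + 3)^2, each dividing the next. The characteristic polynomial is their product, (x^2 + 2x + 3)^2.

The rational canonical form is the block-diagonal matrix of companion matrices C(f_i):
R = [[0, 0, 0, -9], [1, 0, 0, -12], [0, 1, 0, -10], [0, 0, 1, -4]].

Note the characteristic polynomial does not split into linear factors over ℚ, so A has no Jordan form over ℚ; the rational canonical form exists over any field.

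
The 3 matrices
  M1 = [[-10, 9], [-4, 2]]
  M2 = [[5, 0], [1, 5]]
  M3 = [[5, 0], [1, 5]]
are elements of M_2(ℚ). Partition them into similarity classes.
2 classes: {M1}, {M2, M3}

Characteristic polynomials: χ_{M1} = (x + 4)^2, χ_{M2} = (x - 5)^2, χ_{M3} = (x - 5)^2.

{M1}: invariant factors (x + 4)^2.

{M2, M3}: invariant factors (x - 5)^2.

Matrices are similar if and only if their invariant-factor lists agree; the partition into similarity classes is {M1}, {M2, M3}.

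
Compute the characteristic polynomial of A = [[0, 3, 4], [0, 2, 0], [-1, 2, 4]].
xI - A = [[x, -3, -4], [0, x - 2, 0], [1, -2, x - 4]].

Expanding det(xI - A) along the first row:
det(xI - A) = + (x)·det([[x - 2, 0], [-2, x - 4]]) - (-3)·det([[0, 0], [1, x - 4]]) + (-4)·det([[0, x - 2], [1, -2]]).

Evaluating gives χ_A(x) = x^3 - 6x^2 + 12x - 8 = (x - 2)^3.

χ_A(x) = (x - 2)^3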